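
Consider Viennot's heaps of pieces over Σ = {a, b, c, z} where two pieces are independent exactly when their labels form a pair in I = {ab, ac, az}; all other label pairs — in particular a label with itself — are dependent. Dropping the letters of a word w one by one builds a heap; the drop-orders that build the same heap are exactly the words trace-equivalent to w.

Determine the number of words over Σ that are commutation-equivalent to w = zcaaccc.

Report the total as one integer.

21

#0=z has no predecessor
#1=c depends on [0:z]
#2=a has no predecessor
#3=a depends on [2:a]
#4=c depends on [1:c]
#5=c depends on [4:c]
#6=c depends on [5:c]
sources: [0:z, 2:a]
N(rest) = Σ N(rest − s) over sources s of rest; N(one piece) = 1:
  size 1 → [3]=1  [6]=1
  size 2 → [2,3]=1  [3,6]=2  [5,6]=1
  size 3 → [2,3,6]=3  [3,5,6]=3  [4,5,6]=1
  size 4 → [1,4,5,6]=1  [2,3,5,6]=6  [3,4,5,6]=4
  size 5 → [0,1,4,5,6]=1  [1,3,4,5,6]=5  [2,3,4,5,6]=10
  first=0(z) contributes 15
  first=2(a) contributes 6
|[w]| = 21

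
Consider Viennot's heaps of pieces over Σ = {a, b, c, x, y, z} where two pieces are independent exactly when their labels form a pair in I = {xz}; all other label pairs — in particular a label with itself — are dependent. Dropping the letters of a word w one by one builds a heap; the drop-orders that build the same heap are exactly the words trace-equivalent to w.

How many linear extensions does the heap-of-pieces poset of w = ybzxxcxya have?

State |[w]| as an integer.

piece 0:y — minimal
piece 1:b rests on {0:y}
piece 2:z rests on {1:b}
piece 3:x rests on {1:b}
piece 4:x rests on {3:x}
piece 5:c rests on {2:z, 4:x}
piece 6:x rests on {5:c}
piece 7:y rests on {6:x}
piece 8:a rests on {7:y}
minimal pieces: {0:y}
ways to finish when only these pieces remain (= sum over removing one remaining piece with nothing left below it):
  1 left: {8}→1
  2 left: {7,8}→1
  3 left: {6,7,8}→1
  4 left: {5,6,7,8}→1
  5 left: {2,5,6,7,8}→1  {4,5,6,7,8}→1
  6 left: {2,4,5,6,7,8}→2  {3,4,5,6,7,8}→1
  7 left: {2,3,4,5,6,7,8}→3
  placing 0:y first → 3 extensions

3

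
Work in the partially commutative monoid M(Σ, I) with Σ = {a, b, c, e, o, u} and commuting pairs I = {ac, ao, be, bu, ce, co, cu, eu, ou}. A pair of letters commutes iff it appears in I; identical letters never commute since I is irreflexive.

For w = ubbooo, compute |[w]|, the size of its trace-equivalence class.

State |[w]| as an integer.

6

#0=u has no predecessor
#1=b has no predecessor
#2=b depends on [1:b]
#3=o depends on [2:b]
#4=o depends on [3:o]
#5=o depends on [4:o]
sources: [0:u, 1:b]
N(rest) = Σ N(rest − s) over sources s of rest; N(one piece) = 1:
  size 1 → [0]=1  [5]=1
  size 2 → [0,5]=2  [4,5]=1
  size 3 → [0,4,5]=3  [3,4,5]=1
  size 4 → [0,3,4,5]=4  [2,3,4,5]=1
  first=0(u) contributes 1
  first=1(b) contributes 5
|[w]| = 6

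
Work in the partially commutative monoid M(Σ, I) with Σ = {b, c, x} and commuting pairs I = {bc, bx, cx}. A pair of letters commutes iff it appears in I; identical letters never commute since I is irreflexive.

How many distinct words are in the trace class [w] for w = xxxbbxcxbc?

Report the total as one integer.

drop 0:x onto floor
drop 1:x onto {0:x}
drop 2:x onto {1:x}
drop 3:b onto floor
drop 4:b onto {3:b}
drop 5:x onto {2:x}
drop 6:c onto floor
drop 7:x onto {5:x}
drop 8:b onto {4:b}
drop 9:c onto {6:c}
ground layer = {0:x, 3:b, 6:c}
drop-orders for the pieces not yet dropped (sum over which currently-grounded one goes next):
  1 to go: {7} 1  {8} 1  {9} 1
  2 to go: {4,8} 1  {5,7} 1  {6,9} 1  {7,8} 2  {7,9} 2  {8,9} 2
  3 to go: {2,5,7} 1  {3,4,8} 1  {4,7,8} 3  {4,8,9} 3  {5,7,8} 3  {5,7,9} 3  {6,7,9} 3  {6,8,9} 3  {7,8,9} 6
  4 to go: {1,2,5,7} 1  {2,5,7,8} 4  {2,5,7,9} 4  {3,4,7,8} 4  {3,4,8,9} 4  {4,5,7,8} 6  {4,6,8,9} 6  {4,7,8,9} 12  {5,6,7,9} 6  {5,7,8,9} 12  {6,7,8,9} 12
  5 to go: {0,1,2,5,7} 1  {1,2,5,7,8} 5  {1,2,5,7,9} 5  {2,4,5,7,8} 10  {2,5,6,7,9} 10  {2,5,7,8,9} 20  {3,4,5,7,8} 10  {3,4,6,8,9} 10  {3,4,7,8,9} 20  {4,5,7,8,9} 30  {4,6,7,8,9} 30  {5,6,7,8,9} 30
  6 to go: {0,1,2,5,7,8} 6  {0,1,2,5,7,9} 6  {1,2,4,5,7,8} 15  {1,2,5,6,7,9} 15  {1,2,5,7,8,9} 30  {2,3,4,5,7,8} 20  {2,4,5,7,8,9} 60  {2,5,6,7,8,9} 60  {3,4,5,7,8,9} 60  {3,4,6,7,8,9} 60  {4,5,6,7,8,9} 90
  7 to go: {0,1,2,4,5,7,8} 21  {0,1,2,5,6,7,9} 21  {0,1,2,5,7,8,9} 42  {1,2,3,4,5,7,8} 35  {1,2,4,5,7,8,9} 105  {1,2,5,6,7,8,9} 105  {2,3,4,5,7,8,9} 140  {2,4,5,6,7,8,9} 210  {3,4,5,6,7,8,9} 210
  8 to go: {0,1,2,3,4,5,7,8} 56  {0,1,2,4,5,7,8,9} 168  {0,1,2,5,6,7,8,9} 168  {1,2,3,4,5,7,8,9} 280  {1,2,4,5,6,7,8,9} 420  {2,3,4,5,6,7,8,9} 560
  if 0:x drops first: 1260 orders
  if 3:b drops first: 756 orders
  if 6:c drops first: 504 orders
heap linearizations: 2520

2520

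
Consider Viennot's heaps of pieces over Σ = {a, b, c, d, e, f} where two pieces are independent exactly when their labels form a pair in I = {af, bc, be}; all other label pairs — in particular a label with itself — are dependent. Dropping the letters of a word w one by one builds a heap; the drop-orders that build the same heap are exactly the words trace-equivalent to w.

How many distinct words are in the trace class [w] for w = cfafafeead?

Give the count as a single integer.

#0=c has no predecessor
#1=f depends on [0:c]
#2=a depends on [0:c]
#3=f depends on [1:f]
#4=a depends on [2:a]
#5=f depends on [3:f]
#6=e depends on [4:a, 5:f]
#7=e depends on [6:e]
#8=a depends on [7:e]
#9=d depends on [8:a]
sources: [0:c]
N(rest) = Σ N(rest − s) over sources s of rest; N(one piece) = 1:
  size 1 → [9]=1
  size 2 → [8,9]=1
  size 3 → [7,8,9]=1
  size 4 → [6,7,8,9]=1
  size 5 → [4,6,7,8,9]=1  [5,6,7,8,9]=1
  size 6 → [2,4,6,7,8,9]=1  [3,5,6,7,8,9]=1  [4,5,6,7,8,9]=2
  size 7 → [1,3,5,6,7,8,9]=1  [2,4,5,6,7,8,9]=3  [3,4,5,6,7,8,9]=3
  size 8 → [1,3,4,5,6,7,8,9]=4  [2,3,4,5,6,7,8,9]=6
  first=0(c) contributes 10

10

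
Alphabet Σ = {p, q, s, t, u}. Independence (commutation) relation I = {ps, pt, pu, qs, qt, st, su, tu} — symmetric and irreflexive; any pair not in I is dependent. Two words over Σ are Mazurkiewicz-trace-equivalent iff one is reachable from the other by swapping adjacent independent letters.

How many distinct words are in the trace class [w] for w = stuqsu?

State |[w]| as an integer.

piece 0:s — minimal
piece 1:t — minimal
piece 2:u — minimal
piece 3:q rests on {2:u}
piece 4:s rests on {0:s}
piece 5:u rests on {3:q}
minimal pieces: {0:s, 1:t, 2:u}
ways to finish when only these pieces remain (= sum over removing one remaining piece with nothing left below it):
  1 left: {1}→1  {4}→1  {5}→1
  2 left: {0,4}→1  {1,4}→2  {1,5}→2  {3,5}→1  {4,5}→2
  3 left: {0,1,4}→3  {0,4,5}→3  {1,3,5}→3  {1,4,5}→6  {2,3,5}→1  {3,4,5}→3
  4 left: {0,1,4,5}→12  {0,3,4,5}→6  {1,2,3,5}→4  {1,3,4,5}→12  {2,3,4,5}→4
  placing 0:s first → 20 extensions
  placing 1:t first → 10 extensions
  placing 2:u first → 30 extensions
total linear extensions = 60

60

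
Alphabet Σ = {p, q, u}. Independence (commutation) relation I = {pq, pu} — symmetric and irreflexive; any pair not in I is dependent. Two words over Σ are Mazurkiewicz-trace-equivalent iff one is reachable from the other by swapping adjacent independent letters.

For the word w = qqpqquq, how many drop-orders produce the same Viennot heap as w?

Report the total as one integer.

7

0(q) covers ∅
1(q) covers 0:q
2(p) covers ∅
3(q) covers 1:q
4(q) covers 3:q
5(u) covers 4:q
6(q) covers 5:u
floor of heap: 0:q, 2:p
completions by unplaced set U, small U first (add the entries for U minus each lowest piece of U):
  |U|=1: {2}:1  {6}:1
  |U|=2: {2,6}:2  {5,6}:1
  |U|=3: {2,5,6}:3  {4,5,6}:1
  |U|=4: {2,4,5,6}:4  {3,4,5,6}:1
  |U|=5: {1,3,4,5,6}:1  {2,3,4,5,6}:5
  start at 0(q): 6
  start at 2(p): 1
sum over floor = 7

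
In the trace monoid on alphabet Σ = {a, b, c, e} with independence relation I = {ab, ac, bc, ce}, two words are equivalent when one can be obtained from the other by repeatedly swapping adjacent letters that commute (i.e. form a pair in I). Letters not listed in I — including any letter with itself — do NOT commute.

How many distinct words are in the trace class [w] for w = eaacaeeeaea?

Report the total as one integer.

11

drop 0:e onto floor
drop 1:a onto {0:e}
drop 2:a onto {1:a}
drop 3:c onto floor
drop 4:a onto {2:a}
drop 5:e onto {4:a}
drop 6:e onto {5:e}
drop 7:e onto {6:e}
drop 8:a onto {7:e}
drop 9:e onto {8:a}
drop 10:a onto {9:e}
ground layer = {0:e, 3:c}
drop-orders for the pieces not yet dropped (sum over which currently-grounded one goes next):
  1 to go: {3} 1  {10} 1
  2 to go: {3,10} 2  {9,10} 1
  3 to go: {3,9,10} 3  {8,9,10} 1
  4 to go: {3,8,9,10} 4  {7,8,9,10} 1
  5 to go: {3,7,8,9,10} 5  {6,7,8,9,10} 1
  6 to go: {3,6,7,8,9,10} 6  {5,6,7,8,9,10} 1
  7 to go: {3,5,6,7,8,9,10} 7  {4,5,6,7,8,9,10} 1
  8 to go: {2,4,5,6,7,8,9,10} 1  {3,4,5,6,7,8,9,10} 8
  9 to go: {1,2,4,5,6,7,8,9,10} 1  {2,3,4,5,6,7,8,9,10} 9
  if 0:e drops first: 10 orders
  if 3:c drops first: 1 orders
heap linearizations: 11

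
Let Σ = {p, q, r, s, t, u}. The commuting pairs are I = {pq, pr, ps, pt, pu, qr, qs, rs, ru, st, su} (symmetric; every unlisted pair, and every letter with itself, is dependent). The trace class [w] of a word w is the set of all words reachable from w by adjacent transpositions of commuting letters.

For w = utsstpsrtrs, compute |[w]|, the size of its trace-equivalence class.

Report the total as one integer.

0(u) covers ∅
1(t) covers 0:u
2(s) covers ∅
3(s) covers 2:s
4(t) covers 1:t
5(p) covers ∅
6(s) covers 3:s
7(r) covers 4:t
8(t) covers 7:r
9(r) covers 8:t
10(s) covers 6:s
floor of heap: 0:u, 2:s, 5:p
completions by unplaced set U, small U first (add the entries for U minus each lowest piece of U):
  |U|=1: {5}:1  {9}:1  {10}:1
  |U|=2: {5,9}:2  {5,10}:2  {6,10}:1  {8,9}:1  {9,10}:2
  |U|=3: {3,6,10}:1  {5,6,10}:3  {5,8,9}:3  {5,9,10}:6  {6,9,10}:3  {7,8,9}:1  {8,9,10}:3
  |U|=4: {2,3,6,10}:1  {3,5,6,10}:4  {3,6,9,10}:4  {4,7,8,9}:1  {5,6,9,10}:12  {5,7,8,9}:4  {5,8,9,10}:12  {6,8,9,10}:6  {7,8,9,10}:4
  |U|=5: {1,4,7,8,9}:1  {2,3,5,6,10}:5  {2,3,6,9,10}:5  {3,5,6,9,10}:20  {3,6,8,9,10}:10  {4,5,7,8,9}:5  {4,7,8,9,10}:5  {5,6,8,9,10}:30  {5,7,8,9,10}:20  {6,7,8,9,10}:10
  |U|=6: {0,1,4,7,8,9}:1  {1,4,5,7,8,9}:6  {1,4,7,8,9,10}:6  {2,3,5,6,9,10}:30  {2,3,6,8,9,10}:15  {3,5,6,8,9,10}:60  {3,6,7,8,9,10}:20  {4,5,7,8,9,10}:30  {4,6,7,8,9,10}:15  {5,6,7,8,9,10}:60
  |U|=7: {0,1,4,5,7,8,9}:7  {0,1,4,7,8,9,10}:7  {1,4,5,7,8,9,10}:42  {1,4,6,7,8,9,10}:21  {2,3,5,6,8,9,10}:105  {2,3,6,7,8,9,10}:35  {3,4,6,7,8,9,10}:35  {3,5,6,7,8,9,10}:140  {4,5,6,7,8,9,10}:105
  |U|=8: {0,1,4,5,7,8,9,10}:56  {0,1,4,6,7,8,9,10}:28  {1,3,4,6,7,8,9,10}:56  {1,4,5,6,7,8,9,10}:168  {2,3,4,6,7,8,9,10}:70  {2,3,5,6,7,8,9,10}:280  {3,4,5,6,7,8,9,10}:280
  |U|=9: {0,1,3,4,6,7,8,9,10}:84  {0,1,4,5,6,7,8,9,10}:252  {1,2,3,4,6,7,8,9,10}:126  {1,3,4,5,6,7,8,9,10}:504  {2,3,4,5,6,7,8,9,10}:630
  start at 0(u): 1260
  start at 2(s): 840
  start at 5(p): 210
sum over floor = 2310

2310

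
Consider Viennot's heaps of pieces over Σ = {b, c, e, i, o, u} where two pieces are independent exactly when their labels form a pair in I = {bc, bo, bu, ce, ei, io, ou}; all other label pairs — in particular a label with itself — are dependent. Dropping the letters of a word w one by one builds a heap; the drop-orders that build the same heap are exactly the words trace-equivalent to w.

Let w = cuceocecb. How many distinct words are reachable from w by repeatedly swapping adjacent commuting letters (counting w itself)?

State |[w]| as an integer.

12

drop 0:c onto floor
drop 1:u onto {0:c}
drop 2:c onto {1:u}
drop 3:e onto {1:u}
drop 4:o onto {2:c, 3:e}
drop 5:c onto {4:o}
drop 6:e onto {4:o}
drop 7:c onto {5:c}
drop 8:b onto {6:e}
ground layer = {0:c}
drop-orders for the pieces not yet dropped (sum over which currently-grounded one goes next):
  1 to go: {7} 1  {8} 1
  2 to go: {5,7} 1  {6,8} 1  {7,8} 2
  3 to go: {5,7,8} 3  {6,7,8} 3
  4 to go: {5,6,7,8} 6
  5 to go: {4,5,6,7,8} 6
  6 to go: {2,4,5,6,7,8} 6  {3,4,5,6,7,8} 6
  7 to go: {2,3,4,5,6,7,8} 12
  if 0:c drops first: 12 orders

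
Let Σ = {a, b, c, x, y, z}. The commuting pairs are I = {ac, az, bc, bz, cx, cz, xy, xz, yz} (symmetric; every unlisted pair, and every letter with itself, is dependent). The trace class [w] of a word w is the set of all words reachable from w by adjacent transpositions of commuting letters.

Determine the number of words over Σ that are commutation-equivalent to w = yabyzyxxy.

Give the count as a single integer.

#0=y has no predecessor
#1=a depends on [0:y]
#2=b depends on [1:a]
#3=y depends on [2:b]
#4=z has no predecessor
#5=y depends on [3:y]
#6=x depends on [2:b]
#7=x depends on [6:x]
#8=y depends on [5:y]
sources: [0:y, 4:z]
N(rest) = Σ N(rest − s) over sources s of rest; N(one piece) = 1:
  size 1 → [4]=1  [7]=1  [8]=1
  size 2 → [4,7]=2  [4,8]=2  [5,8]=1  [6,7]=1  [7,8]=2
  size 3 → [3,5,8]=1  [4,5,8]=3  [4,6,7]=3  [4,7,8]=6  [5,7,8]=3  [6,7,8]=3
  size 4 → [3,4,5,8]=4  [3,5,7,8]=4  [4,5,7,8]=12  [4,6,7,8]=12  [5,6,7,8]=6
  size 5 → [3,4,5,7,8]=20  [3,5,6,7,8]=10  [4,5,6,7,8]=30
  size 6 → [2,3,5,6,7,8]=10  [3,4,5,6,7,8]=60
  size 7 → [1,2,3,5,6,7,8]=10  [2,3,4,5,6,7,8]=70
  first=0(y) contributes 80
  first=4(z) contributes 10
|[w]| = 90

90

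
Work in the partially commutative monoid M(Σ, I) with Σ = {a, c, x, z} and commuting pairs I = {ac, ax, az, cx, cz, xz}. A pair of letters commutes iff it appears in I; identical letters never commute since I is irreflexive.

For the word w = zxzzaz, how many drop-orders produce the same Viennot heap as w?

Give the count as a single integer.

drop 0:z onto floor
drop 1:x onto floor
drop 2:z onto {0:z}
drop 3:z onto {2:z}
drop 4:a onto floor
drop 5:z onto {3:z}
ground layer = {0:z, 1:x, 4:a}
drop-orders for the pieces not yet dropped (sum over which currently-grounded one goes next):
  1 to go: {1} 1  {4} 1  {5} 1
  2 to go: {1,4} 2  {1,5} 2  {3,5} 1  {4,5} 2
  3 to go: {1,3,5} 3  {1,4,5} 6  {2,3,5} 1  {3,4,5} 3
  4 to go: {0,2,3,5} 1  {1,2,3,5} 4  {1,3,4,5} 12  {2,3,4,5} 4
  if 0:z drops first: 20 orders
  if 1:x drops first: 5 orders
  if 4:a drops first: 5 orders
heap linearizations: 30

30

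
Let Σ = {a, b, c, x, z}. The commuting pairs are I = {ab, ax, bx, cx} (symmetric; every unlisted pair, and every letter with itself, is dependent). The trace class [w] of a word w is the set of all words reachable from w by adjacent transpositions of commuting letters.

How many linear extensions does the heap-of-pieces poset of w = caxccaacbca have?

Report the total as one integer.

#0=c has no predecessor
#1=a depends on [0:c]
#2=x has no predecessor
#3=c depends on [1:a]
#4=c depends on [3:c]
#5=a depends on [4:c]
#6=a depends on [5:a]
#7=c depends on [6:a]
#8=b depends on [7:c]
#9=c depends on [8:b]
#10=a depends on [9:c]
sources: [0:c, 2:x]
N(rest) = Σ N(rest − s) over sources s of rest; N(one piece) = 1:
  size 1 → [2]=1  [10]=1
  size 2 → [2,10]=2  [9,10]=1
  size 3 → [2,9,10]=3  [8,9,10]=1
  size 4 → [2,8,9,10]=4  [7,8,9,10]=1
  size 5 → [2,7,8,9,10]=5  [6,7,8,9,10]=1
  size 6 → [2,6,7,8,9,10]=6  [5,6,7,8,9,10]=1
  size 7 → [2,5,6,7,8,9,10]=7  [4,5,6,7,8,9,10]=1
  size 8 → [2,4,5,6,7,8,9,10]=8  [3,4,5,6,7,8,9,10]=1
  size 9 → [1,3,4,5,6,7,8,9,10]=1  [2,3,4,5,6,7,8,9,10]=9
  first=0(c) contributes 10
  first=2(x) contributes 1
|[w]| = 11

11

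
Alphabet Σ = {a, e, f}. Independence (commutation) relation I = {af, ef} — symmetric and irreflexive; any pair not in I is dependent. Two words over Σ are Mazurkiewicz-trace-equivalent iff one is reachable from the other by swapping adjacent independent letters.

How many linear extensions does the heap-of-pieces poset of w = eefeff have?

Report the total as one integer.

0(e) covers ∅
1(e) covers 0:e
2(f) covers ∅
3(e) covers 1:e
4(f) covers 2:f
5(f) covers 4:f
floor of heap: 0:e, 2:f
completions by unplaced set U, small U first (add the entries for U minus each lowest piece of U):
  |U|=1: {3}:1  {5}:1
  |U|=2: {1,3}:1  {3,5}:2  {4,5}:1
  |U|=3: {0,1,3}:1  {1,3,5}:3  {2,4,5}:1  {3,4,5}:3
  |U|=4: {0,1,3,5}:4  {1,3,4,5}:6  {2,3,4,5}:4
  start at 0(e): 10
  start at 2(f): 10
sum over floor = 20

20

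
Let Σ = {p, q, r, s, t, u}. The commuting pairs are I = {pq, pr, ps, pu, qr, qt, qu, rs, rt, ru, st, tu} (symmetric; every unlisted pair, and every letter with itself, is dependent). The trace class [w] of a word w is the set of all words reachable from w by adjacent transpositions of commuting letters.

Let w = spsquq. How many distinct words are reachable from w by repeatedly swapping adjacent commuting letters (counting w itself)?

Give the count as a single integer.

drop 0:s onto floor
drop 1:p onto floor
drop 2:s onto {0:s}
drop 3:q onto {2:s}
drop 4:u onto {2:s}
drop 5:q onto {3:q}
ground layer = {0:s, 1:p}
drop-orders for the pieces not yet dropped (sum over which currently-grounded one goes next):
  1 to go: {1} 1  {4} 1  {5} 1
  2 to go: {1,4} 2  {1,5} 2  {3,5} 1  {4,5} 2
  3 to go: {1,3,5} 3  {1,4,5} 6  {3,4,5} 3
  4 to go: {1,3,4,5} 12  {2,3,4,5} 3
  if 0:s drops first: 15 orders
  if 1:p drops first: 3 orders
heap linearizations: 18

18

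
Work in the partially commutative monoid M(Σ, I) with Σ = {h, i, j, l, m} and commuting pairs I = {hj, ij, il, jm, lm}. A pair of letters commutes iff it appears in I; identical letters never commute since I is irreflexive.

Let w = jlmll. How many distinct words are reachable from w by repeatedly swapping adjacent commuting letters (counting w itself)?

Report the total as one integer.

5

piece 0:j — minimal
piece 1:l rests on {0:j}
piece 2:m — minimal
piece 3:l rests on {1:l}
piece 4:l rests on {3:l}
minimal pieces: {0:j, 2:m}
ways to finish when only these pieces remain (= sum over removing one remaining piece with nothing left below it):
  1 left: {2}→1  {4}→1
  2 left: {2,4}→2  {3,4}→1
  3 left: {1,3,4}→1  {2,3,4}→3
  placing 0:j first → 4 extensions
  placing 2:m first → 1 extensions
total linear extensions = 5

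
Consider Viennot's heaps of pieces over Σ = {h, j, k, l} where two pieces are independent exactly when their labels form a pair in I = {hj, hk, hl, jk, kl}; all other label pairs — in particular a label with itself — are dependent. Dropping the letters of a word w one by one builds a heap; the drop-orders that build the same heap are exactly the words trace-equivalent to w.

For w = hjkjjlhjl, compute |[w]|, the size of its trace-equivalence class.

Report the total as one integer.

252

#0=h has no predecessor
#1=j has no predecessor
#2=k has no predecessor
#3=j depends on [1:j]
#4=j depends on [3:j]
#5=l depends on [4:j]
#6=h depends on [0:h]
#7=j depends on [5:l]
#8=l depends on [7:j]
sources: [0:h, 1:j, 2:k]
N(rest) = Σ N(rest − s) over sources s of rest; N(one piece) = 1:
  size 1 → [2]=1  [6]=1  [8]=1
  size 2 → [0,6]=1  [2,6]=2  [2,8]=2  [6,8]=2  [7,8]=1
  size 3 → [0,2,6]=3  [0,6,8]=3  [2,6,8]=6  [2,7,8]=3  [5,7,8]=1  [6,7,8]=3
  size 4 → [0,2,6,8]=12  [0,6,7,8]=6  [2,5,7,8]=4  [2,6,7,8]=12  [4,5,7,8]=1  [5,6,7,8]=4
  size 5 → [0,2,6,7,8]=30  [0,5,6,7,8]=10  [2,4,5,7,8]=5  [2,5,6,7,8]=20  [3,4,5,7,8]=1  [4,5,6,7,8]=5
  size 6 → [0,2,5,6,7,8]=60  [0,4,5,6,7,8]=15  [1,3,4,5,7,8]=1  [2,3,4,5,7,8]=6  [2,4,5,6,7,8]=30  [3,4,5,6,7,8]=6
  size 7 → [0,2,4,5,6,7,8]=105  [0,3,4,5,6,7,8]=21  [1,2,3,4,5,7,8]=7  [1,3,4,5,6,7,8]=7  [2,3,4,5,6,7,8]=42
  first=0(h) contributes 56
  first=1(j) contributes 168
  first=2(k) contributes 28
|[w]| = 252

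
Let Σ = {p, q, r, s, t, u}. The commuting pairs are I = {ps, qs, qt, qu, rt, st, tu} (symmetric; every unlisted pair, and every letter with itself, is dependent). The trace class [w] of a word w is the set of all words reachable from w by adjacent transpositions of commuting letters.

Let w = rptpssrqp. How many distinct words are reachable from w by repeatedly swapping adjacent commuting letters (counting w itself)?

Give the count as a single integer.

10

#0=r has no predecessor
#1=p depends on [0:r]
#2=t depends on [1:p]
#3=p depends on [2:t]
#4=s depends on [0:r]
#5=s depends on [4:s]
#6=r depends on [3:p, 5:s]
#7=q depends on [6:r]
#8=p depends on [7:q]
sources: [0:r]
N(rest) = Σ N(rest − s) over sources s of rest; N(one piece) = 1:
  size 1 → [8]=1
  size 2 → [7,8]=1
  size 3 → [6,7,8]=1
  size 4 → [3,6,7,8]=1  [5,6,7,8]=1
  size 5 → [2,3,6,7,8]=1  [3,5,6,7,8]=2  [4,5,6,7,8]=1
  size 6 → [1,2,3,6,7,8]=1  [2,3,5,6,7,8]=3  [3,4,5,6,7,8]=3
  size 7 → [1,2,3,5,6,7,8]=4  [2,3,4,5,6,7,8]=6
  first=0(r) contributes 10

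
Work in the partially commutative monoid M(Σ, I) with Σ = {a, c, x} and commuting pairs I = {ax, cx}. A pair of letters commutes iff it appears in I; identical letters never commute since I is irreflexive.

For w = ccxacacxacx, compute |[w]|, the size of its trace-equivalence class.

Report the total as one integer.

165

#0=c has no predecessor
#1=c depends on [0:c]
#2=x has no predecessor
#3=a depends on [1:c]
#4=c depends on [3:a]
#5=a depends on [4:c]
#6=c depends on [5:a]
#7=x depends on [2:x]
#8=a depends on [6:c]
#9=c depends on [8:a]
#10=x depends on [7:x]
sources: [0:c, 2:x]
N(rest) = Σ N(rest − s) over sources s of rest; N(one piece) = 1:
  size 1 → [9]=1  [10]=1
  size 2 → [7,10]=1  [8,9]=1  [9,10]=2
  size 3 → [2,7,10]=1  [6,8,9]=1  [7,9,10]=3  [8,9,10]=3
  size 4 → [2,7,9,10]=4  [5,6,8,9]=1  [6,8,9,10]=4  [7,8,9,10]=6
  size 5 → [2,7,8,9,10]=10  [4,5,6,8,9]=1  [5,6,8,9,10]=5  [6,7,8,9,10]=10
  size 6 → [2,6,7,8,9,10]=20  [3,4,5,6,8,9]=1  [4,5,6,8,9,10]=6  [5,6,7,8,9,10]=15
  size 7 → [1,3,4,5,6,8,9]=1  [2,5,6,7,8,9,10]=35  [3,4,5,6,8,9,10]=7  [4,5,6,7,8,9,10]=21
  size 8 → [0,1,3,4,5,6,8,9]=1  [1,3,4,5,6,8,9,10]=8  [2,4,5,6,7,8,9,10]=56  [3,4,5,6,7,8,9,10]=28
  size 9 → [0,1,3,4,5,6,8,9,10]=9  [1,3,4,5,6,7,8,9,10]=36  [2,3,4,5,6,7,8,9,10]=84
  first=0(c) contributes 120
  first=2(x) contributes 45
|[w]| = 165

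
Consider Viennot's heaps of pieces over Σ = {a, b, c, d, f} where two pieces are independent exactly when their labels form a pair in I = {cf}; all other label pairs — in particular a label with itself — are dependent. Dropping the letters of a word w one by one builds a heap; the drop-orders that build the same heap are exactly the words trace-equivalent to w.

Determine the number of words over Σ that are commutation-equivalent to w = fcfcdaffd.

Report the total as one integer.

6

#0=f has no predecessor
#1=c has no predecessor
#2=f depends on [0:f]
#3=c depends on [1:c]
#4=d depends on [2:f, 3:c]
#5=a depends on [4:d]
#6=f depends on [5:a]
#7=f depends on [6:f]
#8=d depends on [7:f]
sources: [0:f, 1:c]
N(rest) = Σ N(rest − s) over sources s of rest; N(one piece) = 1:
  size 1 → [8]=1
  size 2 → [7,8]=1
  size 3 → [6,7,8]=1
  size 4 → [5,6,7,8]=1
  size 5 → [4,5,6,7,8]=1
  size 6 → [2,4,5,6,7,8]=1  [3,4,5,6,7,8]=1
  size 7 → [0,2,4,5,6,7,8]=1  [1,3,4,5,6,7,8]=1  [2,3,4,5,6,7,8]=2
  first=0(f) contributes 3
  first=1(c) contributes 3
|[w]| = 6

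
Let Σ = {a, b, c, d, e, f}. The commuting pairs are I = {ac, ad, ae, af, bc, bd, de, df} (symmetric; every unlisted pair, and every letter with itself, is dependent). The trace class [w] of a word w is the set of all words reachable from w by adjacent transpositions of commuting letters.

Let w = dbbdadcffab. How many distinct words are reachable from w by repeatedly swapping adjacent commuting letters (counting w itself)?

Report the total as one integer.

185

#0=d has no predecessor
#1=b has no predecessor
#2=b depends on [1:b]
#3=d depends on [0:d]
#4=a depends on [2:b]
#5=d depends on [3:d]
#6=c depends on [5:d]
#7=f depends on [2:b, 6:c]
#8=f depends on [7:f]
#9=a depends on [4:a]
#10=b depends on [8:f, 9:a]
sources: [0:d, 1:b]
N(rest) = Σ N(rest − s) over sources s of rest; N(one piece) = 1:
  size 1 → [10]=1
  size 2 → [8,10]=1  [9,10]=1
  size 3 → [4,9,10]=1  [7,8,10]=1  [8,9,10]=2
  size 4 → [4,8,9,10]=3  [6,7,8,10]=1  [7,8,9,10]=3
  size 5 → [4,7,8,9,10]=6  [5,6,7,8,10]=1  [6,7,8,9,10]=4
  size 6 → [2,4,7,8,9,10]=6  [3,5,6,7,8,10]=1  [4,6,7,8,9,10]=10  [5,6,7,8,9,10]=5
  size 7 → [0,3,5,6,7,8,10]=1  [1,2,4,7,8,9,10]=6  [2,4,6,7,8,9,10]=16  [3,5,6,7,8,9,10]=6  [4,5,6,7,8,9,10]=15
  size 8 → [0,3,5,6,7,8,9,10]=7  [1,2,4,6,7,8,9,10]=22  [2,4,5,6,7,8,9,10]=31  [3,4,5,6,7,8,9,10]=21
  size 9 → [0,3,4,5,6,7,8,9,10]=28  [1,2,4,5,6,7,8,9,10]=53  [2,3,4,5,6,7,8,9,10]=52
  first=0(d) contributes 105
  first=1(b) contributes 80
|[w]| = 185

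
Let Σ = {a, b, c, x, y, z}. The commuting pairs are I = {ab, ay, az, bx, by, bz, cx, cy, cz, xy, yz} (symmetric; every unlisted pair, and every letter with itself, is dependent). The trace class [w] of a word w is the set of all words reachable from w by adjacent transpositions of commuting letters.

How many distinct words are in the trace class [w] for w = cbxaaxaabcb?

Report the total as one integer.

drop 0:c onto floor
drop 1:b onto {0:c}
drop 2:x onto floor
drop 3:a onto {0:c, 2:x}
drop 4:a onto {3:a}
drop 5:x onto {4:a}
drop 6:a onto {5:x}
drop 7:a onto {6:a}
drop 8:b onto {1:b}
drop 9:c onto {7:a, 8:b}
drop 10:b onto {9:c}
ground layer = {0:c, 2:x}
drop-orders for the pieces not yet dropped (sum over which currently-grounded one goes next):
  1 to go: {10} 1
  2 to go: {9,10} 1
  3 to go: {7,9,10} 1  {8,9,10} 1
  4 to go: {1,8,9,10} 1  {6,7,9,10} 1  {7,8,9,10} 2
  5 to go: {1,7,8,9,10} 3  {5,6,7,9,10} 1  {6,7,8,9,10} 3
  6 to go: {1,6,7,8,9,10} 6  {4,5,6,7,9,10} 1  {5,6,7,8,9,10} 4
  7 to go: {1,5,6,7,8,9,10} 10  {3,4,5,6,7,9,10} 1  {4,5,6,7,8,9,10} 5
  8 to go: {1,4,5,6,7,8,9,10} 15  {2,3,4,5,6,7,9,10} 1  {3,4,5,6,7,8,9,10} 6
  9 to go: {1,3,4,5,6,7,8,9,10} 21  {2,3,4,5,6,7,8,9,10} 7
  if 0:c drops first: 28 orders
  if 2:x drops first: 21 orders
heap linearizations: 49

49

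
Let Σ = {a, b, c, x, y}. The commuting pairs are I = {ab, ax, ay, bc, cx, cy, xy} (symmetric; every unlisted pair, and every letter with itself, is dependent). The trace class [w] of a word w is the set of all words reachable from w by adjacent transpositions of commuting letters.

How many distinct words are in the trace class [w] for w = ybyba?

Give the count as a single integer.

#0=y has no predecessor
#1=b depends on [0:y]
#2=y depends on [1:b]
#3=b depends on [2:y]
#4=a has no predecessor
sources: [0:y, 4:a]
N(rest) = Σ N(rest − s) over sources s of rest; N(one piece) = 1:
  size 1 → [3]=1  [4]=1
  size 2 → [2,3]=1  [3,4]=2
  size 3 → [1,2,3]=1  [2,3,4]=3
  first=0(y) contributes 4
  first=4(a) contributes 1
|[w]| = 5

5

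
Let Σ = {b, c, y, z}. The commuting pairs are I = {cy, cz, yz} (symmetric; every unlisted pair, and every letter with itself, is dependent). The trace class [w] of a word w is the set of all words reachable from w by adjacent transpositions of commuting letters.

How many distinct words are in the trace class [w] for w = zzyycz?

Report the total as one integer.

piece 0:z — minimal
piece 1:z rests on {0:z}
piece 2:y — minimal
piece 3:y rests on {2:y}
piece 4:c — minimal
piece 5:z rests on {1:z}
minimal pieces: {0:z, 2:y, 4:c}
ways to finish when only these pieces remain (= sum over removing one remaining piece with nothing left below it):
  1 left: {3}→1  {4}→1  {5}→1
  2 left: {1,5}→1  {2,3}→1  {3,4}→2  {3,5}→2  {4,5}→2
  3 left: {0,1,5}→1  {1,3,5}→3  {1,4,5}→3  {2,3,4}→3  {2,3,5}→3  {3,4,5}→6
  4 left: {0,1,3,5}→4  {0,1,4,5}→4  {1,2,3,5}→6  {1,3,4,5}→12  {2,3,4,5}→12
  placing 0:z first → 30 extensions
  placing 2:y first → 20 extensions
  placing 4:c first → 10 extensions
total linear extensions = 60

60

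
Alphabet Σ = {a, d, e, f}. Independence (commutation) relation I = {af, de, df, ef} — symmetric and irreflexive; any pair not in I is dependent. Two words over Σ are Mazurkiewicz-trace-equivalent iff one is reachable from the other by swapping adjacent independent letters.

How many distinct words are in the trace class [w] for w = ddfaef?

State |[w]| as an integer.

15

0(d) covers ∅
1(d) covers 0:d
2(f) covers ∅
3(a) covers 1:d
4(e) covers 3:a
5(f) covers 2:f
floor of heap: 0:d, 2:f
completions by unplaced set U, small U first (add the entries for U minus each lowest piece of U):
  |U|=1: {4}:1  {5}:1
  |U|=2: {2,5}:1  {3,4}:1  {4,5}:2
  |U|=3: {1,3,4}:1  {2,4,5}:3  {3,4,5}:3
  |U|=4: {0,1,3,4}:1  {1,3,4,5}:4  {2,3,4,5}:6
  start at 0(d): 10
  start at 2(f): 5
sum over floor = 15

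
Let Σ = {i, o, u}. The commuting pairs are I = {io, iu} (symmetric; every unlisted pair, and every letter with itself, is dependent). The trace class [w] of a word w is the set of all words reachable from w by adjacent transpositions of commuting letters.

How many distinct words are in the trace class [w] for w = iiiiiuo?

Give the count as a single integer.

21

0(i) covers ∅
1(i) covers 0:i
2(i) covers 1:i
3(i) covers 2:i
4(i) covers 3:i
5(u) covers ∅
6(o) covers 5:u
floor of heap: 0:i, 5:u
completions by unplaced set U, small U first (add the entries for U minus each lowest piece of U):
  |U|=1: {4}:1  {6}:1
  |U|=2: {3,4}:1  {4,6}:2  {5,6}:1
  |U|=3: {2,3,4}:1  {3,4,6}:3  {4,5,6}:3
  |U|=4: {1,2,3,4}:1  {2,3,4,6}:4  {3,4,5,6}:6
  |U|=5: {0,1,2,3,4}:1  {1,2,3,4,6}:5  {2,3,4,5,6}:10
  start at 0(i): 15
  start at 5(u): 6
sum over floor = 21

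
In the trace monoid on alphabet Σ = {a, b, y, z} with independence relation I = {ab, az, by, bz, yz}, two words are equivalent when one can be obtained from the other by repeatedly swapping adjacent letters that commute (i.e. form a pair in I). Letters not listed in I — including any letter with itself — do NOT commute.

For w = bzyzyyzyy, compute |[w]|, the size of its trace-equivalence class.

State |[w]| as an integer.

0(b) covers ∅
1(z) covers ∅
2(y) covers ∅
3(z) covers 1:z
4(y) covers 2:y
5(y) covers 4:y
6(z) covers 3:z
7(y) covers 5:y
8(y) covers 7:y
floor of heap: 0:b, 1:z, 2:y
completions by unplaced set U, small U first (add the entries for U minus each lowest piece of U):
  |U|=1: {0}:1  {6}:1  {8}:1
  |U|=2: {0,6}:2  {0,8}:2  {3,6}:1  {6,8}:2  {7,8}:1
  |U|=3: {0,3,6}:3  {0,6,8}:6  {0,7,8}:3  {1,3,6}:1  {3,6,8}:3  {5,7,8}:1  {6,7,8}:3
  |U|=4: {0,1,3,6}:4  {0,3,6,8}:12  {0,5,7,8}:4  {0,6,7,8}:12  {1,3,6,8}:4  {3,6,7,8}:6  {4,5,7,8}:1  {5,6,7,8}:4
  |U|=5: {0,1,3,6,8}:20  {0,3,6,7,8}:30  {0,4,5,7,8}:5  {0,5,6,7,8}:20  {1,3,6,7,8}:10  {2,4,5,7,8}:1  {3,5,6,7,8}:10  {4,5,6,7,8}:5
  |U|=6: {0,1,3,6,7,8}:60  {0,2,4,5,7,8}:6  {0,3,5,6,7,8}:60  {0,4,5,6,7,8}:30  {1,3,5,6,7,8}:20  {2,4,5,6,7,8}:6  {3,4,5,6,7,8}:15
  |U|=7: {0,1,3,5,6,7,8}:140  {0,2,4,5,6,7,8}:42  {0,3,4,5,6,7,8}:105  {1,3,4,5,6,7,8}:35  {2,3,4,5,6,7,8}:21
  start at 0(b): 56
  start at 1(z): 168
  start at 2(y): 280
sum over floor = 504

504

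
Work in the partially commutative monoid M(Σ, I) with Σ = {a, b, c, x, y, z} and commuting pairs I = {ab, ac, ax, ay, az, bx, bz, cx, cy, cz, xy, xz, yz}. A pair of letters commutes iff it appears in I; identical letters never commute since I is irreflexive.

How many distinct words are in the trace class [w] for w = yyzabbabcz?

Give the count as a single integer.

1260

#0=y has no predecessor
#1=y depends on [0:y]
#2=z has no predecessor
#3=a has no predecessor
#4=b depends on [1:y]
#5=b depends on [4:b]
#6=a depends on [3:a]
#7=b depends on [5:b]
#8=c depends on [7:b]
#9=z depends on [2:z]
sources: [0:y, 2:z, 3:a]
N(rest) = Σ N(rest − s) over sources s of rest; N(one piece) = 1:
  size 1 → [6]=1  [8]=1  [9]=1
  size 2 → [2,9]=1  [3,6]=1  [6,8]=2  [6,9]=2  [7,8]=1  [8,9]=2
  size 3 → [2,6,9]=3  [2,8,9]=3  [3,6,8]=3  [3,6,9]=3  [5,7,8]=1  [6,7,8]=3  [6,8,9]=6  [7,8,9]=3
  size 4 → [2,3,6,9]=6  [2,6,8,9]=12  [2,7,8,9]=6  [3,6,7,8]=6  [3,6,8,9]=12  [4,5,7,8]=1  [5,6,7,8]=4  [5,7,8,9]=4  [6,7,8,9]=12
  size 5 → [1,4,5,7,8]=1  [2,3,6,8,9]=30  [2,5,7,8,9]=10  [2,6,7,8,9]=30  [3,5,6,7,8]=10  [3,6,7,8,9]=30  [4,5,6,7,8]=5  [4,5,7,8,9]=5  [5,6,7,8,9]=20
  size 6 → [0,1,4,5,7,8]=1  [1,4,5,6,7,8]=6  [1,4,5,7,8,9]=6  [2,3,6,7,8,9]=90  [2,4,5,7,8,9]=15  [2,5,6,7,8,9]=60  [3,4,5,6,7,8]=15  [3,5,6,7,8,9]=60  [4,5,6,7,8,9]=30
  size 7 → [0,1,4,5,6,7,8]=7  [0,1,4,5,7,8,9]=7  [1,2,4,5,7,8,9]=21  [1,3,4,5,6,7,8]=21  [1,4,5,6,7,8,9]=42  [2,3,5,6,7,8,9]=210  [2,4,5,6,7,8,9]=105  [3,4,5,6,7,8,9]=105
  size 8 → [0,1,2,4,5,7,8,9]=28  [0,1,3,4,5,6,7,8]=28  [0,1,4,5,6,7,8,9]=56  [1,2,4,5,6,7,8,9]=168  [1,3,4,5,6,7,8,9]=168  [2,3,4,5,6,7,8,9]=420
  first=0(y) contributes 756
  first=2(z) contributes 252
  first=3(a) contributes 252
|[w]| = 1260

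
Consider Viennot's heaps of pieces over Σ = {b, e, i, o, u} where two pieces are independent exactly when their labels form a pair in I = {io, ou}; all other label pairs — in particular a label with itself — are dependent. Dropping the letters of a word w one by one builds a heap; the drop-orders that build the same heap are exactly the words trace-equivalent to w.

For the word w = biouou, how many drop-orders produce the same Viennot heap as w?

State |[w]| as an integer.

0(b) covers ∅
1(i) covers 0:b
2(o) covers 0:b
3(u) covers 1:i
4(o) covers 2:o
5(u) covers 3:u
floor of heap: 0:b
completions by unplaced set U, small U first (add the entries for U minus each lowest piece of U):
  |U|=1: {4}:1  {5}:1
  |U|=2: {2,4}:1  {3,5}:1  {4,5}:2
  |U|=3: {1,3,5}:1  {2,4,5}:3  {3,4,5}:3
  |U|=4: {1,3,4,5}:4  {2,3,4,5}:6
  start at 0(b): 10

10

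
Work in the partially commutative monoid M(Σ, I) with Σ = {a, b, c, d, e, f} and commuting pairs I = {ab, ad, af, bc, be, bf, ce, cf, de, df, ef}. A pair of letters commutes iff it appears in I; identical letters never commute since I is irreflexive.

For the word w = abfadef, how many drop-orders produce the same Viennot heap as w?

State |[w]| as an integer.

0(a) covers ∅
1(b) covers ∅
2(f) covers ∅
3(a) covers 0:a
4(d) covers 1:b
5(e) covers 3:a
6(f) covers 2:f
floor of heap: 0:a, 1:b, 2:f
completions by unplaced set U, small U first (add the entries for U minus each lowest piece of U):
  |U|=1: {4}:1  {5}:1  {6}:1
  |U|=2: {1,4}:1  {2,6}:1  {3,5}:1  {4,5}:2  {4,6}:2  {5,6}:2
  |U|=3: {0,3,5}:1  {1,4,5}:3  {1,4,6}:3  {2,4,6}:3  {2,5,6}:3  {3,4,5}:3  {3,5,6}:3  {4,5,6}:6
  |U|=4: {0,3,4,5}:4  {0,3,5,6}:4  {1,2,4,6}:6  {1,3,4,5}:6  {1,4,5,6}:12  {2,3,5,6}:6  {2,4,5,6}:12  {3,4,5,6}:12
  |U|=5: {0,1,3,4,5}:10  {0,2,3,5,6}:10  {0,3,4,5,6}:20  {1,2,4,5,6}:30  {1,3,4,5,6}:30  {2,3,4,5,6}:30
  start at 0(a): 90
  start at 1(b): 60
  start at 2(f): 60
sum over floor = 210

210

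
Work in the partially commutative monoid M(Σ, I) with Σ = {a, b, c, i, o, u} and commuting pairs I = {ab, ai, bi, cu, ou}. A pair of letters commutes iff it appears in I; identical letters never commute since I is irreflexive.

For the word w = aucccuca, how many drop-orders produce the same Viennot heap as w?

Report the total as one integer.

#0=a has no predecessor
#1=u depends on [0:a]
#2=c depends on [0:a]
#3=c depends on [2:c]
#4=c depends on [3:c]
#5=u depends on [1:u]
#6=c depends on [4:c]
#7=a depends on [5:u, 6:c]
sources: [0:a]
N(rest) = Σ N(rest − s) over sources s of rest; N(one piece) = 1:
  size 1 → [7]=1
  size 2 → [5,7]=1  [6,7]=1
  size 3 → [1,5,7]=1  [4,6,7]=1  [5,6,7]=2
  size 4 → [1,5,6,7]=3  [3,4,6,7]=1  [4,5,6,7]=3
  size 5 → [1,4,5,6,7]=6  [2,3,4,6,7]=1  [3,4,5,6,7]=4
  size 6 → [1,3,4,5,6,7]=10  [2,3,4,5,6,7]=5
  first=0(a) contributes 15

15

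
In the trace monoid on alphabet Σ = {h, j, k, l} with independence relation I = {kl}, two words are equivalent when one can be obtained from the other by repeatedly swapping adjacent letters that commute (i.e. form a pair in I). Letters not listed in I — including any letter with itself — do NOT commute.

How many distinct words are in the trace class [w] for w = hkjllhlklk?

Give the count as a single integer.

6

piece 0:h — minimal
piece 1:k rests on {0:h}
piece 2:j rests on {1:k}
piece 3:l rests on {2:j}
piece 4:l rests on {3:l}
piece 5:h rests on {4:l}
piece 6:l rests on {5:h}
piece 7:k rests on {5:h}
piece 8:l rests on {6:l}
piece 9:k rests on {7:k}
minimal pieces: {0:h}
ways to finish when only these pieces remain (= sum over removing one remaining piece with nothing left below it):
  1 left: {8}→1  {9}→1
  2 left: {6,8}→1  {7,9}→1  {8,9}→2
  3 left: {6,8,9}→3  {7,8,9}→3
  4 left: {6,7,8,9}→6
  5 left: {5,6,7,8,9}→6
  6 left: {4,5,6,7,8,9}→6
  7 left: {3,4,5,6,7,8,9}→6
  8 left: {2,3,4,5,6,7,8,9}→6
  placing 0:h first → 6 extensions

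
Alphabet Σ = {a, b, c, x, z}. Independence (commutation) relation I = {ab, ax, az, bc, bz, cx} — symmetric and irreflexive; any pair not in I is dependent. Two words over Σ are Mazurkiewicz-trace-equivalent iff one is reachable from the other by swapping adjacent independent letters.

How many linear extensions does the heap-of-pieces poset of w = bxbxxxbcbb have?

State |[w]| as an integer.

10

drop 0:b onto floor
drop 1:x onto {0:b}
drop 2:b onto {1:x}
drop 3:x onto {2:b}
drop 4:x onto {3:x}
drop 5:x onto {4:x}
drop 6:b onto {5:x}
drop 7:c onto floor
drop 8:b onto {6:b}
drop 9:b onto {8:b}
ground layer = {0:b, 7:c}
drop-orders for the pieces not yet dropped (sum over which currently-grounded one goes next):
  1 to go: {7} 1  {9} 1
  2 to go: {7,9} 2  {8,9} 1
  3 to go: {6,8,9} 1  {7,8,9} 3
  4 to go: {5,6,8,9} 1  {6,7,8,9} 4
  5 to go: {4,5,6,8,9} 1  {5,6,7,8,9} 5
  6 to go: {3,4,5,6,8,9} 1  {4,5,6,7,8,9} 6
  7 to go: {2,3,4,5,6,8,9} 1  {3,4,5,6,7,8,9} 7
  8 to go: {1,2,3,4,5,6,8,9} 1  {2,3,4,5,6,7,8,9} 8
  if 0:b drops first: 9 orders
  if 7:c drops first: 1 orders
heap linearizations: 10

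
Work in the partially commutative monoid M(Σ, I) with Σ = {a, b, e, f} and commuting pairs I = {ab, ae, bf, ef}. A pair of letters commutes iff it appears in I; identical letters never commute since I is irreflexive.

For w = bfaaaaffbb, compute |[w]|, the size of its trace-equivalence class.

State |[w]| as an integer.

120

drop 0:b onto floor
drop 1:f onto floor
drop 2:a onto {1:f}
drop 3:a onto {2:a}
drop 4:a onto {3:a}
drop 5:a onto {4:a}
drop 6:f onto {5:a}
drop 7:f onto {6:f}
drop 8:b onto {0:b}
drop 9:b onto {8:b}
ground layer = {0:b, 1:f}
drop-orders for the pieces not yet dropped (sum over which currently-grounded one goes next):
  1 to go: {7} 1  {9} 1
  2 to go: {6,7} 1  {7,9} 2  {8,9} 1
  3 to go: {0,8,9} 1  {5,6,7} 1  {6,7,9} 3  {7,8,9} 3
  4 to go: {0,7,8,9} 4  {4,5,6,7} 1  {5,6,7,9} 4  {6,7,8,9} 6
  5 to go: {0,6,7,8,9} 10  {3,4,5,6,7} 1  {4,5,6,7,9} 5  {5,6,7,8,9} 10
  6 to go: {0,5,6,7,8,9} 20  {2,3,4,5,6,7} 1  {3,4,5,6,7,9} 6  {4,5,6,7,8,9} 15
  7 to go: {0,4,5,6,7,8,9} 35  {1,2,3,4,5,6,7} 1  {2,3,4,5,6,7,9} 7  {3,4,5,6,7,8,9} 21
  8 to go: {0,3,4,5,6,7,8,9} 56  {1,2,3,4,5,6,7,9} 8  {2,3,4,5,6,7,8,9} 28
  if 0:b drops first: 36 orders
  if 1:f drops first: 84 orders
heap linearizations: 120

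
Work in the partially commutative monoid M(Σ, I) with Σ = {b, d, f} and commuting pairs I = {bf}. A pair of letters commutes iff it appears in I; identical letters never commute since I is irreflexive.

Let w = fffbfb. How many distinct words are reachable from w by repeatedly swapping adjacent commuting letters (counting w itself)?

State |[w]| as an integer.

piece 0:f — minimal
piece 1:f rests on {0:f}
piece 2:f rests on {1:f}
piece 3:b — minimal
piece 4:f rests on {2:f}
piece 5:b rests on {3:b}
minimal pieces: {0:f, 3:b}
ways to finish when only these pieces remain (= sum over removing one remaining piece with nothing left below it):
  1 left: {4}→1  {5}→1
  2 left: {2,4}→1  {3,5}→1  {4,5}→2
  3 left: {1,2,4}→1  {2,4,5}→3  {3,4,5}→3
  4 left: {0,1,2,4}→1  {1,2,4,5}→4  {2,3,4,5}→6
  placing 0:f first → 10 extensions
  placing 3:b first → 5 extensions
total linear extensions = 15

15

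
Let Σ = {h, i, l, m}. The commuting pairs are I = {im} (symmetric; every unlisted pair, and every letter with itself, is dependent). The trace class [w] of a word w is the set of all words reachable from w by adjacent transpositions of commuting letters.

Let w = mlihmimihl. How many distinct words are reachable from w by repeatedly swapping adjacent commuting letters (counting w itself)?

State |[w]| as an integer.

piece 0:m — minimal
piece 1:l rests on {0:m}
piece 2:i rests on {1:l}
piece 3:h rests on {2:i}
piece 4:m rests on {3:h}
piece 5:i rests on {3:h}
piece 6:m rests on {4:m}
piece 7:i rests on {5:i}
piece 8:h rests on {6:m, 7:i}
piece 9:l rests on {8:h}
minimal pieces: {0:m}
ways to finish when only these pieces remain (= sum over removing one remaining piece with nothing left below it):
  1 left: {9}→1
  2 left: {8,9}→1
  3 left: {6,8,9}→1  {7,8,9}→1
  4 left: {4,6,8,9}→1  {5,7,8,9}→1  {6,7,8,9}→2
  5 left: {4,6,7,8,9}→3  {5,6,7,8,9}→3
  6 left: {4,5,6,7,8,9}→6
  7 left: {3,4,5,6,7,8,9}→6
  8 left: {2,3,4,5,6,7,8,9}→6
  placing 0:m first → 6 extensions

6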